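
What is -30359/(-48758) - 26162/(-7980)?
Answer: 189733952/48636105 ≈ 3.9011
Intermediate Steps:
-30359/(-48758) - 26162/(-7980) = -30359*(-1/48758) - 26162*(-1/7980) = 30359/48758 + 13081/3990 = 189733952/48636105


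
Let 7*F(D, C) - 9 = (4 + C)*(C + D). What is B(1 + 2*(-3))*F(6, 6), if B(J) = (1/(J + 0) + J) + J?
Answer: -6579/35 ≈ -187.97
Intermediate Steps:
F(D, C) = 9/7 + (4 + C)*(C + D)/7 (F(D, C) = 9/7 + ((4 + C)*(C + D))/7 = 9/7 + (4 + C)*(C + D)/7)
B(J) = 1/J + 2*J (B(J) = (1/J + J) + J = (J + 1/J) + J = 1/J + 2*J)
B(1 + 2*(-3))*F(6, 6) = (1/(1 + 2*(-3)) + 2*(1 + 2*(-3)))*(9/7 + (1/7)*6**2 + (4/7)*6 + (4/7)*6 + (1/7)*6*6) = (1/(1 - 6) + 2*(1 - 6))*(9/7 + (1/7)*36 + 24/7 + 24/7 + 36/7) = (1/(-5) + 2*(-5))*(9/7 + 36/7 + 24/7 + 24/7 + 36/7) = (-1/5 - 10)*(129/7) = -51/5*129/7 = -6579/35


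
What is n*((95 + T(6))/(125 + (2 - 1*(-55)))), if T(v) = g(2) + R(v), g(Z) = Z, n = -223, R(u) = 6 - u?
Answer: -21631/182 ≈ -118.85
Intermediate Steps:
T(v) = 8 - v (T(v) = 2 + (6 - v) = 8 - v)
n*((95 + T(6))/(125 + (2 - 1*(-55)))) = -223*(95 + (8 - 1*6))/(125 + (2 - 1*(-55))) = -223*(95 + (8 - 6))/(125 + (2 + 55)) = -223*(95 + 2)/(125 + 57) = -21631/182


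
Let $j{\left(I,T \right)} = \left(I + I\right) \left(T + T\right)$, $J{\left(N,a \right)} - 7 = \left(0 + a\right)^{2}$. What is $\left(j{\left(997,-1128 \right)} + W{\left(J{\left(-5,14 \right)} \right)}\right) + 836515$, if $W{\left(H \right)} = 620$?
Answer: $-3661329$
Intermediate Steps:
$J{\left(N,a \right)} = 7 + a^{2}$ ($J{\left(N,a \right)} = 7 + \left(0 + a\right)^{2} = 7 + a^{2}$)
$j{\left(I,T \right)} = 4 I T$ ($j{\left(I,T \right)} = 2 I 2 T = 4 I T$)
$\left(j{\left(997,-1128 \right)} + W{\left(J{\left(-5,14 \right)} \right)}\right) + 836515 = \left(4 \cdot 997 \left(-1128\right) + 620\right) + 836515 = \left(-4498464 + 620\right) + 836515 = -4497844 + 836515 = -3661329$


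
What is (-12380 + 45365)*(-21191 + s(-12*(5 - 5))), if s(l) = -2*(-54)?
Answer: -695422755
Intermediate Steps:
s(l) = 108
(-12380 + 45365)*(-21191 + s(-12*(5 - 5))) = (-12380 + 45365)*(-21191 + 108) = 32985*(-21083) = -695422755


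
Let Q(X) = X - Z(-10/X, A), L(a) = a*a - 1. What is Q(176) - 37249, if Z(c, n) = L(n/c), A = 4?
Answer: -1050704/25 ≈ -42028.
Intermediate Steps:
L(a) = -1 + a² (L(a) = a² - 1 = -1 + a²)
Z(c, n) = -1 + n²/c² (Z(c, n) = -1 + (n/c)² = -1 + n²/c²)
Q(X) = 1 + X - 4*X²/25 (Q(X) = X - (-1 + 4²/(-10/X)²) = X - (-1 + (X²/100)*16) = X - (-1 + 4*X²/25) = X + (1 - 4*X²/25) = 1 + X - 4*X²/25)
Q(176) - 37249 = (1 + 176 - 4/25*176²) - 37249 = (1 + 176 - 4/25*30976) - 37249 = (1 + 176 - 123904/25) - 37249 = -119479/25 - 37249 = -1050704/25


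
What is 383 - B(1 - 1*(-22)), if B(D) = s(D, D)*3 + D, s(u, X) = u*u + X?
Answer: -1296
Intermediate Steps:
s(u, X) = X + u**2 (s(u, X) = u**2 + X = X + u**2)
B(D) = 3*D**2 + 4*D (B(D) = (D + D**2)*3 + D = (3*D + 3*D**2) + D = 3*D**2 + 4*D)
383 - B(1 - 1*(-22)) = 383 - (1 - 1*(-22))*(4 + 3*(1 - 1*(-22))) = 383 - (1 + 22)*(4 + 3*(1 + 22)) = 383 - 23*(4 + 3*23) = 383 - 23*(4 + 69) = 383 - 23*73 = 383 - 1*1679 = 383 - 1679 = -1296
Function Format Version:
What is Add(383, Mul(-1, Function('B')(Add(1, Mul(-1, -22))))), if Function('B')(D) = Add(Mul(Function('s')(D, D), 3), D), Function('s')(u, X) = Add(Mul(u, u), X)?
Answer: -1296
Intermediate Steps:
Function('s')(u, X) = Add(X, Pow(u, 2)) (Function('s')(u, X) = Add(Pow(u, 2), X) = Add(X, Pow(u, 2)))
Function('B')(D) = Add(Mul(3, Pow(D, 2)), Mul(4, D)) (Function('B')(D) = Add(Mul(Add(D, Pow(D, 2)), 3), D) = Add(Add(Mul(3, D), Mul(3, Pow(D, 2))), D) = Add(Mul(3, Pow(D, 2)), Mul(4, D)))
Add(383, Mul(-1, Function('B')(Add(1, Mul(-1, -22))))) = Add(383, Mul(-1, Mul(Add(1, Mul(-1, -22)), Add(4, Mul(3, Add(1, Mul(-1, -22))))))) = Add(383, Mul(-1, Mul(Add(1, 22), Add(4, Mul(3, Add(1, 22)))))) = Add(383, Mul(-1, Mul(23, Add(4, Mul(3, 23))))) = Add(383, Mul(-1, Mul(23, Add(4, 69)))) = Add(383, Mul(-1, Mul(23, 73))) = Add(383, Mul(-1, 1679)) = Add(383, -1679) = -1296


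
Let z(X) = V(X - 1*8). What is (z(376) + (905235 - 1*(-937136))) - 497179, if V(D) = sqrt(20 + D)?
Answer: 1345192 + 2*sqrt(97) ≈ 1.3452e+6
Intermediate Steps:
z(X) = sqrt(12 + X) (z(X) = sqrt(20 + (X - 1*8)) = sqrt(20 + (X - 8)) = sqrt(20 + (-8 + X)) = sqrt(12 + X))
(z(376) + (905235 - 1*(-937136))) - 497179 = (sqrt(12 + 376) + (905235 - 1*(-937136))) - 497179 = (sqrt(388) + (905235 + 937136)) - 497179 = (2*sqrt(97) + 1842371) - 497179 = (1842371 + 2*sqrt(97)) - 497179 = 1345192 + 2*sqrt(97)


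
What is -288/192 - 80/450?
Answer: -151/90 ≈ -1.6778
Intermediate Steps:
-288/192 - 80/450 = -288*1/192 - 80*1/450 = -3/2 - 8/45 = -151/90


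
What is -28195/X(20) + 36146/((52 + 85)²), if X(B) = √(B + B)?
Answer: 36146/18769 - 5639*√10/4 ≈ -4456.1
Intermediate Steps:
X(B) = √2*√B (X(B) = √(2*B) = √2*√B)
-28195/X(20) + 36146/((52 + 85)²) = -28195*√10/20 + 36146/((52 + 85)²) = -28195*√10/20 + 36146/(137²) = -28195*√10/20 + 36146/18769 = -5639*√10/4 + 36146*(1/18769) = -5639*√10/4 + 36146/18769 = 36146/18769 - 5639*√10/4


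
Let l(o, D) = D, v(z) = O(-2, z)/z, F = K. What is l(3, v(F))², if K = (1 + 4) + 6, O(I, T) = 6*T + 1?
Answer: 4489/121 ≈ 37.099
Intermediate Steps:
O(I, T) = 1 + 6*T
K = 11 (K = 5 + 6 = 11)
F = 11
v(z) = (1 + 6*z)/z
l(3, v(F))² = (6 + 1/11)² = (67/11)² = 4489/121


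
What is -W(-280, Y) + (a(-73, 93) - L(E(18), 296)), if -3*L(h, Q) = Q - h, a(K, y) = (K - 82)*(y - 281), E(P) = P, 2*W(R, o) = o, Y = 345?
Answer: 174361/6 ≈ 29060.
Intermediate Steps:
W(R, o) = o/2
a(K, y) = (-281 + y)*(-82 + K) (a(K, y) = (-82 + K)*(-281 + y) = (-281 + y)*(-82 + K))
L(h, Q) = -Q/3 + h/3 (L(h, Q) = -(Q - h)/3 = -Q/3 + h/3)
-W(-280, Y) + (a(-73, 93) - L(E(18), 296)) = -345/2 + ((23042 - 281*(-73) - 82*93 - 73*93) - (-⅓*296 + (⅓)*18)) = -1*345/2 + ((23042 + 20513 - 7626 - 6789) - (-296/3 + 6)) = -345/2 + (29140 - 1*(-278/3)) = -345/2 + (29140 + 278/3) = -345/2 + 87698/3 = 174361/6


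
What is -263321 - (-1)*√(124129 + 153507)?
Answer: -263321 + 2*√69409 ≈ -2.6279e+5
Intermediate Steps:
-263321 - (-1)*√(124129 + 153507) = -263321 - (-1)*√277636 = -263321 - (-1)*2*√69409 = -263321 - (-2)*√69409 = -263321 + 2*√69409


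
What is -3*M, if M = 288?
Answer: -864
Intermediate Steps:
-3*M = -3*288 = -864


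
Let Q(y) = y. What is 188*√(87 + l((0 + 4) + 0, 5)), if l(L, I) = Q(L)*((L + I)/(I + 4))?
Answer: 188*√91 ≈ 1793.4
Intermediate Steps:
l(L, I) = L*(I + L)/(4 + I) (l(L, I) = L*((L + I)/(I + 4)) = L*((I + L)/(4 + I)) = L*(I + L)/(4 + I))
188*√(87 + l((0 + 4) + 0, 5)) = 188*√(87 + ((0 + 4) + 0)*(5 + ((0 + 4) + 0))/(4 + 5)) = 188*√(87 + (4 + 0)*(5 + (4 + 0))/9) = 188*√(87 + 4*(⅑)*(5 + 4)) = 188*√(87 + 4*(⅑)*9) = 188*√(87 + 4) = 188*√91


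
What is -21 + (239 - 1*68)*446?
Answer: 76245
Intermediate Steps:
-21 + (239 - 1*68)*446 = -21 + (239 - 68)*446 = -21 + 171*446 = -21 + 76266 = 76245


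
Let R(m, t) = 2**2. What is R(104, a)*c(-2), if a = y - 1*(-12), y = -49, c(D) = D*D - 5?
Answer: -4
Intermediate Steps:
c(D) = -5 + D**2 (c(D) = D**2 - 5 = -5 + D**2)
a = -37 (a = -49 - 1*(-12) = -49 + 12 = -37)
R(m, t) = 4
R(104, a)*c(-2) = 4*(-5 + (-2)**2) = 4*(-5 + 4) = 4*(-1) = -4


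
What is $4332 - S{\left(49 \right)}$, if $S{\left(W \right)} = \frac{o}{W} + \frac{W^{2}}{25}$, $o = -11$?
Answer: $\frac{5189326}{1225} \approx 4236.2$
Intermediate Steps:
$S{\left(W \right)} = - \frac{11}{W} + \frac{W^{2}}{25}$
$4332 - S{\left(49 \right)} = 4332 - \frac{-275 + 49^{3}}{25 \cdot 49} = 4332 - \frac{1}{25} \cdot \frac{1}{49} \left(-275 + 117649\right) = 4332 - \frac{1}{25} \cdot \frac{1}{49} \cdot 117374 = 4332 - \frac{117374}{1225} = \frac{5189326}{1225}$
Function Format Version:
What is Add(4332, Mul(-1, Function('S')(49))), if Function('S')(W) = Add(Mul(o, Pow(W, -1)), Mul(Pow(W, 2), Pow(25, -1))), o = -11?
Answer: Rational(5189326, 1225) ≈ 4236.2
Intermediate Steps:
Function('S')(W) = Add(Mul(-11, Pow(W, -1)), Mul(Rational(1, 25), Pow(W, 2))) (Function('S')(W) = Add(Mul(-11, Pow(W, -1)), Mul(Pow(W, 2), Pow(25, -1))) = Add(Mul(-11, Pow(W, -1)), Mul(Pow(W, 2), Rational(1, 25))) = Add(Mul(-11, Pow(W, -1)), Mul(Rational(1, 25), Pow(W, 2))))
Add(4332, Mul(-1, Function('S')(49))) = Add(4332, Mul(-1, Mul(Rational(1, 25), Pow(49, -1), Add(-275, Pow(49, 3))))) = Add(4332, Mul(-1, Mul(Rational(1, 25), Rational(1, 49), Add(-275, 117649)))) = Add(4332, Mul(-1, Mul(Rational(1, 25), Rational(1, 49), 117374))) = Add(4332, Mul(-1, Rational(117374, 1225))) = Add(4332, Rational(-117374, 1225)) = Rational(5189326, 1225)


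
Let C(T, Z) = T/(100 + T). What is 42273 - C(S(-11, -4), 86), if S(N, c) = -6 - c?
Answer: 2071378/49 ≈ 42273.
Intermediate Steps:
42273 - C(S(-11, -4), 86) = 42273 - (-6 - 1*(-4))/(100 + (-6 - 1*(-4))) = 42273 - (-6 + 4)/(100 + (-6 + 4)) = 42273 - (-2)/(100 - 2) = 42273 - (-2)/98 = 42273 - 1*(-1/49) = 42273 + 1/49 = 2071378/49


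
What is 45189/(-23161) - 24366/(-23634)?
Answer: -83942650/91231179 ≈ -0.92011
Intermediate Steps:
45189/(-23161) - 24366/(-23634) = 45189*(-1/23161) - 24366*(-1/23634) = -45189/23161 + 4061/3939 = -83942650/91231179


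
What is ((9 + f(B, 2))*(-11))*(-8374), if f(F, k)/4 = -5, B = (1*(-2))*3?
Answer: -1013254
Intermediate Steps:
B = -6 (B = -2*3 = -6)
f(F, k) = -20 (f(F, k) = 4*(-5) = -20)
((9 + f(B, 2))*(-11))*(-8374) = ((9 - 20)*(-11))*(-8374) = -11*(-11)*(-8374) = 121*(-8374) = -1013254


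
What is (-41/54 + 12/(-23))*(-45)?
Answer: 7955/138 ≈ 57.645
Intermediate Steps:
(-41/54 + 12/(-23))*(-45) = (-41*1/54 + 12*(-1/23))*(-45) = (-41/54 - 12/23)*(-45) = -1591/1242*(-45) = 7955/138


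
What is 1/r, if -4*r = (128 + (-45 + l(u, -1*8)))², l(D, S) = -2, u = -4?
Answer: -4/6561 ≈ -0.00060966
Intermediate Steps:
r = -6561/4 (r = -(128 + (-45 - 2))²/4 = -(128 - 47)²/4 = -¼*81² = -¼*6561 = -6561/4 ≈ -1640.3)
1/r = 1/(-6561/4) = -4/6561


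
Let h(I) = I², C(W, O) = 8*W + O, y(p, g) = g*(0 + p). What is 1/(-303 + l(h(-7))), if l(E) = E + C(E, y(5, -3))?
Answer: 1/123 ≈ 0.0081301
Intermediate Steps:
y(p, g) = g*p
C(W, O) = O + 8*W
l(E) = -15 + 9*E (l(E) = E + (-3*5 + 8*E) = E + (-15 + 8*E) = -15 + 9*E)
1/(-303 + l(h(-7))) = 1/(-303 + (-15 + 9*(-7)²)) = 1/(-303 + (-15 + 9*49)) = 1/(-303 + (-15 + 441)) = 1/(-303 + 426) = 1/123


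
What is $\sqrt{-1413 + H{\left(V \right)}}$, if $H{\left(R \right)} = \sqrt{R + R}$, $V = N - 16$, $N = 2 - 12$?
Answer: $\sqrt{-1413 + 2 i \sqrt{13}} \approx 0.09592 + 37.59 i$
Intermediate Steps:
$N = -10$
$V = -26$ ($V = -10 - 16 = -26$)
$H{\left(R \right)} = \sqrt{2} \sqrt{R}$ ($H{\left(R \right)} = \sqrt{2 R} = \sqrt{2} \sqrt{R}$)
$\sqrt{-1413 + H{\left(V \right)}} = \sqrt{-1413 + \sqrt{2} \sqrt{-26}} = \sqrt{-1413 + \sqrt{2} i \sqrt{26}} = \sqrt{-1413 + 2 i \sqrt{13}}$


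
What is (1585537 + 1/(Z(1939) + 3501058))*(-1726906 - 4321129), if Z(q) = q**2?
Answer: -69626392668284918340/7260779 ≈ -9.5894e+12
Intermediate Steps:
(1585537 + 1/(Z(1939) + 3501058))*(-1726906 - 4321129) = (1585537 + 1/(1939**2 + 3501058))*(-1726906 - 4321129) = (1585537 + 1/(3759721 + 3501058))*(-6048035) = (1585537 + 1/7260779)*(-6048035) = (11512233753324/7260779)*(-6048035) = -69626392668284918340/7260779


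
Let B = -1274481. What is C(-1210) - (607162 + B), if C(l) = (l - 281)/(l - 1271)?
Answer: 551873310/827 ≈ 6.6732e+5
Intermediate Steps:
C(l) = (-281 + l)/(-1271 + l)
C(-1210) - (607162 + B) = (-281 - 1210)/(-1271 - 1210) - (607162 - 1274481) = -1491/(-2481) - 1*(-667319) = -1/2481*(-1491) + 667319 = 497/827 + 667319 = 551873310/827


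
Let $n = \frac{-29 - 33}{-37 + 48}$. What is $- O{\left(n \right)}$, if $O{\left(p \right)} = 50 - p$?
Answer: $- \frac{612}{11} \approx -55.636$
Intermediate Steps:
$n = - \frac{62}{11} \approx -5.6364$
$- O{\left(n \right)} = - (50 - - \frac{62}{11}) = - (50 + \frac{62}{11}) = \left(-1\right) \frac{612}{11} = - \frac{612}{11}$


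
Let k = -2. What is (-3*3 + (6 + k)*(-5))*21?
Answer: -609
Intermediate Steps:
(-3*3 + (6 + k)*(-5))*21 = (-3*3 + (6 - 2)*(-5))*21 = (-9 + 4*(-5))*21 = (-9 - 20)*21 = -29*21 = -609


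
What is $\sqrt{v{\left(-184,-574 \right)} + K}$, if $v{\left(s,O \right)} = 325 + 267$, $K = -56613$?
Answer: $i \sqrt{56021} \approx 236.69 i$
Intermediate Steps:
$v{\left(s,O \right)} = 592$
$\sqrt{v{\left(-184,-574 \right)} + K} = \sqrt{592 - 56613} = \sqrt{-56021} = i \sqrt{56021}$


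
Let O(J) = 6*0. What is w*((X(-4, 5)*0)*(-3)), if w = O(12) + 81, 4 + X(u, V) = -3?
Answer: 0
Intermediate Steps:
O(J) = 0
X(u, V) = -7 (X(u, V) = -4 - 3 = -7)
w = 81 (w = 0 + 81 = 81)
w*((X(-4, 5)*0)*(-3)) = 81*(-7*0*(-3)) = 81*(0*(-3)) = 81*0 = 0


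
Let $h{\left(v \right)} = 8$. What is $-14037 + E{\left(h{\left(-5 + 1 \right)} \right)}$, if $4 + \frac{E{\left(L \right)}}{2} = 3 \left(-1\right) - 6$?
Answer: $-14063$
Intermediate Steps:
$E{\left(L \right)} = -26$ ($E{\left(L \right)} = -8 + 2 \left(3 \left(-1\right) - 6\right) = -8 + 2 \left(-3 - 6\right) = -8 + 2 \left(-9\right) = -8 - 18 = -26$)
$-14037 + E{\left(h{\left(-5 + 1 \right)} \right)} = -14037 - 26 = -14063$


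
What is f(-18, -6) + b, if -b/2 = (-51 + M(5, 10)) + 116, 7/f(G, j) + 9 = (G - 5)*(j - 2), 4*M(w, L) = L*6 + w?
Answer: -8123/50 ≈ -162.46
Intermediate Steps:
M(w, L) = w/4 + 3*L/2 (M(w, L) = (L*6 + w)/4 = (6*L + w)/4 = (w + 6*L)/4 = w/4 + 3*L/2)
f(G, j) = 7/(-9 + (-5 + G)*(-2 + j)) (f(G, j) = 7/(-9 + (G - 5)*(j - 2)) = 7/(-9 + (-5 + G)*(-2 + j)))
b = -325/2 (b = -2*((-51 + ((¼)*5 + (3/2)*10)) + 116) = -2*((-51 + (5/4 + 15)) + 116) = -2*((-51 + 65/4) + 116) = -2*(-139/4 + 116) = -2*325/4 = -325/2 ≈ -162.50)
f(-18, -6) + b = 7/(1 - 5*(-6) - 2*(-18) - 18*(-6)) - 325/2 = 7/(1 + 30 + 36 + 108) - 325/2 = 7/175 - 325/2 = 7*(1/175) - 325/2 = 1/25 - 325/2 = -8123/50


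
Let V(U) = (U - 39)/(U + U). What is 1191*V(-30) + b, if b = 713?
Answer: 41653/20 ≈ 2082.6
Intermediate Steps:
V(U) = (-39 + U)/(2*U) (V(U) = (-39 + U)/((2*U)) = (-39 + U)*(1/(2*U)) = (-39 + U)/(2*U))
1191*V(-30) + b = 1191*((½)*(-39 - 30)/(-30)) + 713 = 1191*((½)*(-1/30)*(-69)) + 713 = 1191*(23/20) + 713 = 27393/20 + 713 = 41653/20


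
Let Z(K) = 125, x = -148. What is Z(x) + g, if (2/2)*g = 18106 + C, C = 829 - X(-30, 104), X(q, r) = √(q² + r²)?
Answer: 19060 - 2*√2929 ≈ 18952.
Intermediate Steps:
C = 829 - 2*√2929 (C = 829 - √((-30)² + 104²) = 829 - √(900 + 10816) = 829 - √11716 = 829 - 2*√2929 ≈ 720.76)
g = 18935 - 2*√2929 (g = 18106 + (829 - 2*√2929) = 18935 - 2*√2929 ≈ 18827.)
Z(x) + g = 125 + (18935 - 2*√2929) = 19060 - 2*√2929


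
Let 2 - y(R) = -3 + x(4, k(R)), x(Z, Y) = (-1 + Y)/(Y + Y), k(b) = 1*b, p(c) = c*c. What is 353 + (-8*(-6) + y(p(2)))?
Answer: 3245/8 ≈ 405.63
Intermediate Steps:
p(c) = c²
k(b) = b
x(Z, Y) = (-1 + Y)/(2*Y) (x(Z, Y) = (-1 + Y)/((2*Y)) = (-1 + Y)*(1/(2*Y)) = (-1 + Y)/(2*Y))
y(R) = 5 - (-1 + R)/(2*R) (y(R) = 2 - (-3 + (-1 + R)/(2*R)) = 2 + (3 - (-1 + R)/(2*R)) = 5 - (-1 + R)/(2*R))
353 + (-8*(-6) + y(p(2))) = 353 + (-8*(-6) + (1 + 9*2²)/(2*(2²))) = 353 + (48 + (½)*(1 + 9*4)/4) = 353 + (48 + (½)*(¼)*(1 + 36)) = 353 + (48 + (½)*(¼)*37) = 353 + (48 + 37/8) = 353 + 421/8 = 3245/8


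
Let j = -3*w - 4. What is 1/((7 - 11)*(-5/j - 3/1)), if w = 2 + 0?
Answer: 1/10 ≈ 0.10000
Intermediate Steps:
w = 2
j = -10 (j = -3*2 - 4 = -6 - 4 = -10)
1/((7 - 11)*(-5/j - 3/1)) = 1/((7 - 11)*(-5/(-10) - 3/1)) = 1/(-4*(-5*(-1/10) - 3*1)) = 1/(-4*(1/2 - 3)) = 1/(-4*(-5/2)) = 1/10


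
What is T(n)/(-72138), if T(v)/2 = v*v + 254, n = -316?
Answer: -33370/12023 ≈ -2.7755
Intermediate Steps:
T(v) = 508 + 2*v² (T(v) = 2*(v*v + 254) = 2*(v² + 254) = 2*(254 + v²) = 508 + 2*v²)
T(n)/(-72138) = (508 + 2*(-316)²)/(-72138) = (508 + 2*99856)*(-1/72138) = (508 + 199712)*(-1/72138) = 200220*(-1/72138) = -33370/12023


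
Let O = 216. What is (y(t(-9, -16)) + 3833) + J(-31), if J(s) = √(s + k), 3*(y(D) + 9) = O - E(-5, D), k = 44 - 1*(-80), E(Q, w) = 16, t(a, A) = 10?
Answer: 11672/3 + √93 ≈ 3900.3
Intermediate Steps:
k = 124 (k = 44 + 80 = 124)
y(D) = 173/3 (y(D) = -9 + (216 - 1*16)/3 = -9 + (216 - 16)/3 = -9 + (⅓)*200 = -9 + 200/3 = 173/3)
J(s) = √(124 + s) (J(s) = √(s + 124) = √(124 + s))
(y(t(-9, -16)) + 3833) + J(-31) = (173/3 + 3833) + √(124 - 31) = 11672/3 + √93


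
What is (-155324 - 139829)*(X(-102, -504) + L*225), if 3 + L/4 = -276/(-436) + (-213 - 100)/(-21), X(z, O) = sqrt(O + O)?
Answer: -2541178784100/763 - 3541836*I*sqrt(7) ≈ -3.3305e+9 - 9.3708e+6*I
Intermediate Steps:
X(z, O) = sqrt(2)*sqrt(O) (X(z, O) = sqrt(2*O) = sqrt(2)*sqrt(O))
L = 114796/2289 (L = -12 + 4*(-276/(-436) + (-213 - 100)/(-21)) = -12 + 4*(-276*(-1/436) - 313*(-1/21)) = -12 + 4*(69/109 + 313/21) = -12 + 4*(35566/2289) = -12 + 142264/2289 = 114796/2289 ≈ 50.151)
(-155324 - 139829)*(X(-102, -504) + L*225) = (-155324 - 139829)*(sqrt(2)*sqrt(-504) + (114796/2289)*225) = -295153*(sqrt(2)*(6*I*sqrt(14)) + 8609700/763) = -295153*(12*I*sqrt(7) + 8609700/763) = -295153*(8609700/763 + 12*I*sqrt(7)) = -2541178784100/763 - 3541836*I*sqrt(7)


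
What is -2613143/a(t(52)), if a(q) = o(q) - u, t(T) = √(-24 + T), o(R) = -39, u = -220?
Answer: -2613143/181 ≈ -14437.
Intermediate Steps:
a(q) = 181 (a(q) = -39 - 1*(-220) = -39 + 220 = 181)
-2613143/a(t(52)) = -2613143/181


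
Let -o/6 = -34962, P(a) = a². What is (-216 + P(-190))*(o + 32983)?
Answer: 8711020420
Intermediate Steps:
o = 209772 (o = -6*(-34962) = 209772)
(-216 + P(-190))*(o + 32983) = (-216 + (-190)²)*(209772 + 32983) = (-216 + 36100)*242755 = 35884*242755 = 8711020420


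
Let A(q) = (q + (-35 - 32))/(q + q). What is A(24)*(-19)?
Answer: 817/48 ≈ 17.021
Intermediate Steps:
A(q) = (-67 + q)/(2*q) (A(q) = (q - 67)/((2*q)) = (-67 + q)*(1/(2*q)) = (-67 + q)/(2*q))
A(24)*(-19) = ((½)*(-67 + 24)/24)*(-19) = ((½)*(1/24)*(-43))*(-19) = -43/48*(-19) = 817/48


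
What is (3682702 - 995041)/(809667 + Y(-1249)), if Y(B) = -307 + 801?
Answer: 2687661/810161 ≈ 3.3174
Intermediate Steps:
Y(B) = 494
(3682702 - 995041)/(809667 + Y(-1249)) = (3682702 - 995041)/(809667 + 494) = 2687661/810161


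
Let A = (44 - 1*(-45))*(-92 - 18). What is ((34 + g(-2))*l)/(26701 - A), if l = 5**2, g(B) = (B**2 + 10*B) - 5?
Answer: 25/2807 ≈ 0.0089063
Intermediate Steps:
g(B) = -5 + B**2 + 10*B
l = 25
A = -9790 (A = (44 + 45)*(-110) = 89*(-110) = -9790)
((34 + g(-2))*l)/(26701 - A) = ((34 + (-5 + (-2)**2 + 10*(-2)))*25)/(26701 - 1*(-9790)) = ((34 + (-5 + 4 - 20))*25)/(26701 + 9790) = ((34 - 21)*25)/36491 = (13*25)*(1/36491) = 325*(1/36491) = 25/2807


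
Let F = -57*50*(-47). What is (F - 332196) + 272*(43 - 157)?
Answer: -229254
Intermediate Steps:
F = 133950 (F = -2850*(-47) = 133950)
(F - 332196) + 272*(43 - 157) = (133950 - 332196) + 272*(43 - 157) = -198246 + 272*(-114) = -198246 - 31008 = -229254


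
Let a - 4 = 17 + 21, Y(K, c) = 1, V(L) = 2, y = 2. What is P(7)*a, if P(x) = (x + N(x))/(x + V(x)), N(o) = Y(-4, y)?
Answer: 112/3 ≈ 37.333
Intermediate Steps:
N(o) = 1
a = 42 (a = 4 + (17 + 21) = 4 + 38 = 42)
P(x) = (1 + x)/(2 + x) (P(x) = (x + 1)/(x + 2) = (1 + x)/(2 + x))
P(7)*a = ((1 + 7)/(2 + 7))*42 = (8/9)*42 = 112/3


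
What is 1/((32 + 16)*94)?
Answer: 1/4512 ≈ 0.00022163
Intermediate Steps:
1/((32 + 16)*94) = 1/(48*94) = 1/4512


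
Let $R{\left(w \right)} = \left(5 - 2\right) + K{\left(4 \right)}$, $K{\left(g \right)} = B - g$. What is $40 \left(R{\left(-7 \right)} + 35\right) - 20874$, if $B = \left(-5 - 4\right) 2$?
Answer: $-20234$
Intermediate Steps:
$B = -18$ ($B = \left(-9\right) 2 = -18$)
$K{\left(g \right)} = -18 - g$
$R{\left(w \right)} = -19$ ($R{\left(w \right)} = \left(5 - 2\right) - 22 = 3 - 22 = -19$)
$40 \left(R{\left(-7 \right)} + 35\right) - 20874 = 40 \left(-19 + 35\right) - 20874 = 40 \cdot 16 - 20874 = 640 - 20874 = -20234$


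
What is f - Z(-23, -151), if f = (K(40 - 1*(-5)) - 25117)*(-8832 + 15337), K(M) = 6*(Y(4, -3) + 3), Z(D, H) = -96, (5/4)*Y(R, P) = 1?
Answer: -163237675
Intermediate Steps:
Y(R, P) = 4/5 (Y(R, P) = (4/5)*1 = 4/5)
K(M) = 114/5 (K(M) = 6*(4/5 + 3) = 6*(19/5) = 114/5)
f = -163237771 (f = (114/5 - 25117)*(-8832 + 15337) = -125471/5*6505 = -163237771)
f - Z(-23, -151) = -163237771 - 1*(-96) = -163237771 + 96 = -163237675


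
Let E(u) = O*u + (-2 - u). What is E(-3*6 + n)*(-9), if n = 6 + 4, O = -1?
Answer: -126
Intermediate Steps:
n = 10
E(u) = -2 - 2*u (E(u) = -u + (-2 - u) = -2 - 2*u)
E(-3*6 + n)*(-9) = (-2 - 2*(-3*6 + 10))*(-9) = (-2 - 2*(-18 + 10))*(-9) = (-2 - 2*(-8))*(-9) = (-2 + 16)*(-9) = 14*(-9) = -126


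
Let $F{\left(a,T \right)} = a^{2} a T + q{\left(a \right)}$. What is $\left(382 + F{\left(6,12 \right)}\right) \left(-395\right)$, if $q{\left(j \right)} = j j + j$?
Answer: $-1191320$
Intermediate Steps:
$q{\left(j \right)} = j + j^{2}$ ($q{\left(j \right)} = j^{2} + j = j + j^{2}$)
$F{\left(a,T \right)} = T a^{3} + a \left(1 + a\right)$ ($F{\left(a,T \right)} = a^{2} a T + a \left(1 + a\right) = a^{3} T + a \left(1 + a\right) = T a^{3} + a \left(1 + a\right)$)
$\left(382 + F{\left(6,12 \right)}\right) \left(-395\right) = \left(382 + 6 \left(1 + 6 + 12 \cdot 6^{2}\right)\right) \left(-395\right) = \left(382 + 6 \left(1 + 6 + 12 \cdot 36\right)\right) \left(-395\right) = \left(382 + 6 \left(1 + 6 + 432\right)\right) \left(-395\right) = \left(382 + 6 \cdot 439\right) \left(-395\right) = \left(382 + 2634\right) \left(-395\right) = 3016 \left(-395\right) = -1191320$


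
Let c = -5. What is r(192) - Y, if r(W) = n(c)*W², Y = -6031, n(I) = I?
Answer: -178289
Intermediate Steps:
r(W) = -5*W²
r(192) - Y = -5*192² - 1*(-6031) = -5*36864 + 6031 = -184320 + 6031 = -178289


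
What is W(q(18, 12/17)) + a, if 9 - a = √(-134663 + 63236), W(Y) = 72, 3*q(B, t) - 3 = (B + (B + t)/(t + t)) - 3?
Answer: 81 - I*√71427 ≈ 81.0 - 267.26*I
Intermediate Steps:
q(B, t) = B/3 + (B + t)/(6*t) (q(B, t) = 1 + ((B + (B + t)/(t + t)) - 3)/3 = 1 + ((B + (B + t)/((2*t))) - 3)/3 = 1 + ((B + (B + t)*(1/(2*t))) - 3)/3 = 1 + ((B + (B + t)/(2*t)) - 3)/3 = 1 + (-3 + B + (B + t)/(2*t))/3 = 1 + (-1 + B/3 + (B + t)/(6*t)) = B/3 + (B + t)/(6*t))
a = 9 - I*√71427 (a = 9 - √(-134663 + 63236) = 9 - √(-71427) = 9 - I*√71427 ≈ 9.0 - 267.26*I)
W(q(18, 12/17)) + a = 72 + (9 - I*√71427) = 81 - I*√71427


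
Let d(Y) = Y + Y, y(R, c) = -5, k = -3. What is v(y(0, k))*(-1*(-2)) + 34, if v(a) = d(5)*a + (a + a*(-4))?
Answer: -36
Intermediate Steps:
d(Y) = 2*Y
v(a) = 7*a (v(a) = (2*5)*a + (a + a*(-4)) = 10*a + (a - 4*a) = 10*a - 3*a = 7*a)
v(y(0, k))*(-1*(-2)) + 34 = (7*(-5))*(-1*(-2)) + 34 = -35*2 + 34 = -70 + 34 = -36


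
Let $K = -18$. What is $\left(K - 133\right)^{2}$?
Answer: $22801$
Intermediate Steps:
$\left(K - 133\right)^{2} = \left(-18 - 133\right)^{2} = \left(-151\right)^{2} = 22801$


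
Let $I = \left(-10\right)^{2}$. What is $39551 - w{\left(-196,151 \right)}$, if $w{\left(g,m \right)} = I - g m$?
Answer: $9855$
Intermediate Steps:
$I = 100$
$w{\left(g,m \right)} = 100 - g m$
$39551 - w{\left(-196,151 \right)} = 39551 - \left(100 - \left(-196\right) 151\right) = 39551 - \left(100 + 29596\right) = 39551 - 29696 = 9855$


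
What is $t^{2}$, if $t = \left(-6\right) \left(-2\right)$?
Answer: $144$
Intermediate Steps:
$t = 12$
$t^{2} = 12^{2} = 144$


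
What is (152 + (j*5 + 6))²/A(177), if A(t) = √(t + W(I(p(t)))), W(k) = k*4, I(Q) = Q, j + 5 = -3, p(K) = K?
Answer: 236*√885/15 ≈ 468.05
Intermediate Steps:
j = -8 (j = -5 - 3 = -8)
W(k) = 4*k
A(t) = √5*√t (A(t) = √(t + 4*t) = √(5*t) = √5*√t)
(152 + (j*5 + 6))²/A(177) = (152 + (-8*5 + 6))²/((√5*√177)) = (152 + (-40 + 6))²/(√885) = (152 - 34)²*(√885/885) = 118²*(√885/885) = 13924*(√885/885) = 236*√885/15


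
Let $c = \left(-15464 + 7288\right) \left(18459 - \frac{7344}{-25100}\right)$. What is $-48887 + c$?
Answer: $- \frac{947349696661}{6275} \approx -1.5097 \cdot 10^{8}$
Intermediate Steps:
$c = - \frac{947042930736}{6275}$ ($c = - 8176 \left(18459 - - \frac{1836}{6275}\right) = - 8176 \left(18459 + \frac{1836}{6275}\right) = \left(-8176\right) \frac{115832061}{6275} = - \frac{947042930736}{6275} \approx -1.5092 \cdot 10^{8}$)
$-48887 + c = -48887 - \frac{947042930736}{6275} = - \frac{947349696661}{6275}$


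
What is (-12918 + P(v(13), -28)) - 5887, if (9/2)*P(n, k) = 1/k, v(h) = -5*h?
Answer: -2369431/126 ≈ -18805.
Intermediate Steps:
P(n, k) = 2/(9*k)
(-12918 + P(v(13), -28)) - 5887 = (-12918 + (2/9)/(-28)) - 5887 = (-12918 + (2/9)*(-1/28)) - 5887 = (-12918 - 1/126) - 5887 = -1627669/126 - 5887 = -2369431/126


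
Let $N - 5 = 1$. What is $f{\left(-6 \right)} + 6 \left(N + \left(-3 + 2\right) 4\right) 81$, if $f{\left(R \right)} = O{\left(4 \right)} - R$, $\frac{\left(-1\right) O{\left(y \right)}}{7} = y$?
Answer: $950$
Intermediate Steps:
$N = 6$ ($N = 5 + 1 = 6$)
$O{\left(y \right)} = - 7 y$
$f{\left(R \right)} = -28 - R$ ($f{\left(R \right)} = \left(-7\right) 4 - R = -28 - R$)
$f{\left(-6 \right)} + 6 \left(N + \left(-3 + 2\right) 4\right) 81 = \left(-28 - -6\right) + 6 \left(6 + \left(-3 + 2\right) 4\right) 81 = \left(-28 + 6\right) + 6 \left(6 - 4\right) 81 = -22 + 6 \left(6 - 4\right) 81 = -22 + 6 \cdot 2 \cdot 81 = -22 + 12 \cdot 81 = -22 + 972 = 950$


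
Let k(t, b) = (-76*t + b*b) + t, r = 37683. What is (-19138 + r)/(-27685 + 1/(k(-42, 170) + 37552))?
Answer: -1290769090/1926931369 ≈ -0.66986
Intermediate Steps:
k(t, b) = b² - 75*t (k(t, b) = (-76*t + b²) + t = (b² - 76*t) + t = b² - 75*t)
(-19138 + r)/(-27685 + 1/(k(-42, 170) + 37552)) = (-19138 + 37683)/(-27685 + 1/((170² - 75*(-42)) + 37552)) = 18545/(-27685 + 1/((28900 + 3150) + 37552)) = 18545/(-27685 + 1/(32050 + 37552)) = 18545/(-27685 + 1/69602) = 18545/(-1926931369/69602) = 18545*(-69602/1926931369) = -1290769090/1926931369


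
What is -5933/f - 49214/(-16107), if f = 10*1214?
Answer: 501895129/195538980 ≈ 2.5667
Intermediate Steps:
f = 12140
-5933/f - 49214/(-16107) = -5933/12140 - 49214/(-16107) = -5933*1/12140 - 49214*(-1/16107) = -5933/12140 + 49214/16107 = 501895129/195538980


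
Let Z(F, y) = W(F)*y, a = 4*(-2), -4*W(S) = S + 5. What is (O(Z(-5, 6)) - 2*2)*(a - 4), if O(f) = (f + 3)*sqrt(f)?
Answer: 48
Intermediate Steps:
W(S) = -5/4 - S/4 (W(S) = -(S + 5)/4 = -(5 + S)/4 = -5/4 - S/4)
a = -8
Z(F, y) = y*(-5/4 - F/4) (Z(F, y) = (-5/4 - F/4)*y = y*(-5/4 - F/4))
O(f) = sqrt(f)*(3 + f) (O(f) = (3 + f)*sqrt(f) = sqrt(f)*(3 + f))
(O(Z(-5, 6)) - 2*2)*(a - 4) = (sqrt(-1/4*6*(5 - 5))*(3 - 1/4*6*(5 - 5)) - 2*2)*(-8 - 4) = (sqrt(-1/4*6*0)*(3 - 1/4*6*0) - 4)*(-12) = (sqrt(0)*(3 + 0) - 4)*(-12) = (0*3 - 4)*(-12) = (0 - 4)*(-12) = -4*(-12) = 48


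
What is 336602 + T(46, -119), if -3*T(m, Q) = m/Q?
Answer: 120166960/357 ≈ 3.3660e+5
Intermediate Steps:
T(m, Q) = -m/(3*Q)
336602 + T(46, -119) = 336602 - 1/3*46/(-119) = 336602 - 1/3*46*(-1/119) = 336602 + 46/357 = 120166960/357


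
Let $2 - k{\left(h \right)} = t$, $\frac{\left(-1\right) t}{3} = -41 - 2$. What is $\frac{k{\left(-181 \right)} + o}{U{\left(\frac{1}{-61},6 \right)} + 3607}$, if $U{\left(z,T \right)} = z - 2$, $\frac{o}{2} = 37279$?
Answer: $\frac{4540291}{219904} \approx 20.647$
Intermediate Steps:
$o = 74558$ ($o = 2 \cdot 37279 = 74558$)
$t = 129$ ($t = - 3 \left(-41 - 2\right) = \left(-3\right) \left(-43\right) = 129$)
$k{\left(h \right)} = -127$ ($k{\left(h \right)} = 2 - 129 = -127$)
$U{\left(z,T \right)} = -2 + z$
$\frac{k{\left(-181 \right)} + o}{U{\left(\frac{1}{-61},6 \right)} + 3607} = \frac{-127 + 74558}{\left(-2 + \frac{1}{-61}\right) + 3607} = \frac{74431}{\left(-2 - \frac{1}{61}\right) + 3607} = \frac{74431}{- \frac{123}{61} + 3607} = \frac{74431}{\frac{219904}{61}} = 74431 \cdot \frac{61}{219904} = \frac{4540291}{219904}$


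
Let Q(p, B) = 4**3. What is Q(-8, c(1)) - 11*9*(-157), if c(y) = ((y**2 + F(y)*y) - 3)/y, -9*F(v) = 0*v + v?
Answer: 15607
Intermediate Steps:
F(v) = -v/9 (F(v) = -(0*v + v)/9 = -(0 + v)/9 = -v/9)
c(y) = (-3 + 8*y**2/9)/y (c(y) = ((y**2 + (-y/9)*y) - 3)/y = ((y**2 - y**2/9) - 3)/y = (8*y**2/9 - 3)/y = (-3 + 8*y**2/9)/y)
Q(p, B) = 64
Q(-8, c(1)) - 11*9*(-157) = 64 - 11*9*(-157) = 64 - 99*(-157) = 64 + 15543 = 15607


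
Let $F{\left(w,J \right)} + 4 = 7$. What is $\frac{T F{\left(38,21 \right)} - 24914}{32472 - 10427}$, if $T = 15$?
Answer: $- \frac{24869}{22045} \approx -1.1281$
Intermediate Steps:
$F{\left(w,J \right)} = 3$ ($F{\left(w,J \right)} = -4 + 7 = 3$)
$\frac{T F{\left(38,21 \right)} - 24914}{32472 - 10427} = \frac{15 \cdot 3 - 24914}{32472 - 10427} = \frac{45 - 24914}{22045} = \left(-24869\right) \frac{1}{22045} = - \frac{24869}{22045}$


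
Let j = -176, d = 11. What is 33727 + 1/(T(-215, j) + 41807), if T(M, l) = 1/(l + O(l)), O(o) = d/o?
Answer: 3972039012098/117770303 ≈ 33727.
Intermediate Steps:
O(o) = 11/o
T(M, l) = 1/(l + 11/l)
33727 + 1/(T(-215, j) + 41807) = 33727 + 1/(-176/(11 + (-176)²) + 41807) = 33727 + 1/(-176/(11 + 30976) + 41807) = 33727 + 1/(-176/30987 + 41807) = 33727 + 1/(-176*1/30987 + 41807) = 33727 + 1/(-16/2817 + 41807) = 33727 + 1/(117770303/2817) = 33727 + 2817/117770303 = 3972039012098/117770303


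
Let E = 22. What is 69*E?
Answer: 1518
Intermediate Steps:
69*E = 69*22 = 1518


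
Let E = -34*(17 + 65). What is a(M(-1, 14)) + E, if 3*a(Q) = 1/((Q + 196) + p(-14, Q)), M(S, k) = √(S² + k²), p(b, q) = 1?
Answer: -1639343/588 - √197/115836 ≈ -2788.0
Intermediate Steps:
E = -2788 (E = -34*82 = -2788)
a(Q) = 1/(3*(197 + Q)) (a(Q) = 1/(3*((Q + 196) + 1)) = 1/(3*((196 + Q) + 1)) = 1/(3*(197 + Q)))
a(M(-1, 14)) + E = 1/(3*(197 + √((-1)² + 14²))) - 2788 = 1/(3*(197 + √(1 + 196))) - 2788 = 1/(3*(197 + √197)) - 2788 = -2788 + 1/(3*(197 + √197))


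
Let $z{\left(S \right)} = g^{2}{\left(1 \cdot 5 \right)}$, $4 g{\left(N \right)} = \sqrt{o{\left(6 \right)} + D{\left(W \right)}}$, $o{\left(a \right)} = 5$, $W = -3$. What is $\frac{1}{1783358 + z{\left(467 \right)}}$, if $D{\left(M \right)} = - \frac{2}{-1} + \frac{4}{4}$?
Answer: $\frac{2}{3566717} \approx 5.6074 \cdot 10^{-7}$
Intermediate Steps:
$D{\left(M \right)} = 3$ ($D{\left(M \right)} = \left(-2\right) \left(-1\right) + 4 \cdot \frac{1}{4} = 2 + 1 = 3$)
$g{\left(N \right)} = \frac{\sqrt{2}}{2}$ ($g{\left(N \right)} = \frac{\sqrt{5 + 3}}{4} = \frac{\sqrt{8}}{4} = \frac{2 \sqrt{2}}{4} = \frac{\sqrt{2}}{2}$)
$z{\left(S \right)} = \frac{1}{2}$ ($z{\left(S \right)} = \left(\frac{\sqrt{2}}{2}\right)^{2} = \frac{1}{2}$)
$\frac{1}{1783358 + z{\left(467 \right)}} = \frac{1}{1783358 + \frac{1}{2}} = \frac{1}{\frac{3566717}{2}} = \frac{2}{3566717}$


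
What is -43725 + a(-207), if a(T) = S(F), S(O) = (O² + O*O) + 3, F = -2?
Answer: -43714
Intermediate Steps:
S(O) = 3 + 2*O² (S(O) = (O² + O²) + 3 = 2*O² + 3 = 3 + 2*O²)
a(T) = 11 (a(T) = 3 + 2*(-2)² = 3 + 2*4 = 3 + 8 = 11)
-43725 + a(-207) = -43725 + 11 = -43714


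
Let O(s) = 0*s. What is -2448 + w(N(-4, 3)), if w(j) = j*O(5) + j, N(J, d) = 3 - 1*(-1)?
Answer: -2444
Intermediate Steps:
O(s) = 0
N(J, d) = 4 (N(J, d) = 3 + 1 = 4)
w(j) = j (w(j) = j*0 + j = 0 + j = j)
-2448 + w(N(-4, 3)) = -2448 + 4 = -2444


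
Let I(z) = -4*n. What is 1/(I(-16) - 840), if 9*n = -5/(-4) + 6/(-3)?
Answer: -3/2519 ≈ -0.0011909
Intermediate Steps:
n = -1/12 (n = (-5/(-4) + 6/(-3))/9 = (-5*(-1/4) + 6*(-1/3))/9 = (5/4 - 2)/9 = (1/9)*(-3/4) = -1/12 ≈ -0.083333)
I(z) = 1/3 (I(z) = -4*(-1/12) = 1/3)
1/(I(-16) - 840) = 1/(1/3 - 840) = 1/(-2519/3) = -3/2519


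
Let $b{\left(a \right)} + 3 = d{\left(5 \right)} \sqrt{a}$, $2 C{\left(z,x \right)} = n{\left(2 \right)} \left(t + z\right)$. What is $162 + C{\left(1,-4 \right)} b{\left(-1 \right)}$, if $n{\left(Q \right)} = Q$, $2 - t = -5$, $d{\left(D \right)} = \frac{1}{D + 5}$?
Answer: $138 + \frac{4 i}{5} \approx 138.0 + 0.8 i$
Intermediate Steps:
$d{\left(D \right)} = \frac{1}{5 + D}$
$t = 7$ ($t = 2 - -5 = 2 + 5 = 7$)
$C{\left(z,x \right)} = 7 + z$ ($C{\left(z,x \right)} = \frac{2 \left(7 + z\right)}{2} = \frac{14 + 2 z}{2} = 7 + z$)
$b{\left(a \right)} = -3 + \frac{\sqrt{a}}{10}$ ($b{\left(a \right)} = -3 + \frac{\sqrt{a}}{5 + 5} = -3 + \frac{\sqrt{a}}{10}$)
$162 + C{\left(1,-4 \right)} b{\left(-1 \right)} = 162 + \left(7 + 1\right) \left(-3 + \frac{\sqrt{-1}}{10}\right) = 162 + 8 \left(-3 + \frac{i}{10}\right) = 162 - \left(24 - \frac{4 i}{5}\right) = 138 + \frac{4 i}{5}$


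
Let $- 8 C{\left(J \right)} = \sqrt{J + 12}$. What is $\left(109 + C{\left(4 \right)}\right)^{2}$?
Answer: $\frac{47089}{4} \approx 11772.0$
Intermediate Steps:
$C{\left(J \right)} = - \frac{\sqrt{12 + J}}{8}$ ($C{\left(J \right)} = - \frac{\sqrt{J + 12}}{8} = - \frac{\sqrt{12 + J}}{8}$)
$\left(109 + C{\left(4 \right)}\right)^{2} = \left(109 - \frac{\sqrt{12 + 4}}{8}\right)^{2} = \left(109 - \frac{\sqrt{16}}{8}\right)^{2} = \left(109 - \frac{1}{2}\right)^{2} = \left(\frac{217}{2}\right)^{2} = \frac{47089}{4}$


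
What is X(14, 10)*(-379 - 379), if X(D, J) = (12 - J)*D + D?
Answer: -31836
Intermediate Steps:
X(D, J) = D + D*(12 - J) (X(D, J) = D*(12 - J) + D = D + D*(12 - J))
X(14, 10)*(-379 - 379) = (14*(13 - 1*10))*(-379 - 379) = (14*(13 - 10))*(-758) = (14*3)*(-758) = 42*(-758) = -31836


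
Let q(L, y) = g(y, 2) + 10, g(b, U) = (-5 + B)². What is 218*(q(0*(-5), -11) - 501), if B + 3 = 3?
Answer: -101588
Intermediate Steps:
B = 0 (B = -3 + 3 = 0)
g(b, U) = 25 (g(b, U) = (-5 + 0)² = (-5)² = 25)
q(L, y) = 35 (q(L, y) = 25 + 10 = 35)
218*(q(0*(-5), -11) - 501) = 218*(35 - 501) = 218*(-466) = -101588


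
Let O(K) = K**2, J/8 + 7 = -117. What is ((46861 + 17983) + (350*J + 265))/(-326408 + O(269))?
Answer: 282091/254047 ≈ 1.1104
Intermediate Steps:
J = -992 (J = -56 + 8*(-117) = -56 - 936 = -992)
((46861 + 17983) + (350*J + 265))/(-326408 + O(269)) = ((46861 + 17983) + (350*(-992) + 265))/(-326408 + 269**2) = (64844 + (-347200 + 265))/(-326408 + 72361) = (64844 - 346935)/(-254047) = -282091*(-1/254047) = 282091/254047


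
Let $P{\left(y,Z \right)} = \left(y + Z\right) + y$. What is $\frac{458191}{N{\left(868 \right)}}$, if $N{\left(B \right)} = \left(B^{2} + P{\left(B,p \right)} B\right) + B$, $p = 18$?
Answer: $\frac{458191}{2276764} \approx 0.20125$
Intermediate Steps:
$P{\left(y,Z \right)} = Z + 2 y$ ($P{\left(y,Z \right)} = \left(Z + y\right) + y = Z + 2 y$)
$N{\left(B \right)} = B + B^{2} + B \left(18 + 2 B\right)$ ($N{\left(B \right)} = \left(B^{2} + \left(18 + 2 B\right) B\right) + B = \left(B^{2} + B \left(18 + 2 B\right)\right) + B = B + B^{2} + B \left(18 + 2 B\right)$)
$\frac{458191}{N{\left(868 \right)}} = \frac{458191}{868 \left(19 + 3 \cdot 868\right)} = \frac{458191}{868 \left(19 + 2604\right)} = \frac{458191}{868 \cdot 2623} = \frac{458191}{2276764}$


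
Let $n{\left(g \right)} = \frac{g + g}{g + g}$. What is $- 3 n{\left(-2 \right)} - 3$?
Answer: $-6$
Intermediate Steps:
$n{\left(g \right)} = 1$ ($n{\left(g \right)} = \frac{2 g}{2 g} = 2 g \frac{1}{2 g} = 1$)
$- 3 n{\left(-2 \right)} - 3 = \left(-3\right) 1 - 3 = -3 - 3 = -6$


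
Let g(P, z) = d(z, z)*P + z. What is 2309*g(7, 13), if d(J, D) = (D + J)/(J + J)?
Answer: 46180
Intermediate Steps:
d(J, D) = (D + J)/(2*J) (d(J, D) = (D + J)/((2*J)) = (D + J)*(1/(2*J)) = (D + J)/(2*J))
g(P, z) = P + z (g(P, z) = ((z + z)/(2*z))*P + z = ((2*z)/(2*z))*P + z = 1*P + z = P + z)
2309*g(7, 13) = 2309*(7 + 13) = 2309*20 = 46180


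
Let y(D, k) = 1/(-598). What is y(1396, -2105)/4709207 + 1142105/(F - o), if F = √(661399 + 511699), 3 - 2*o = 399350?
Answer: 2568830326036822959803/449093778637984322362 - 4568420*√1173098/159473334017 ≈ 5.6890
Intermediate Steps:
o = -399347/2 (o = 3/2 - ½*399350 = 3/2 - 199675 = -399347/2 ≈ -1.9967e+5)
F = √1173098 ≈ 1083.1
y(D, k) = -1/598
y(1396, -2105)/4709207 + 1142105/(F - o) = -1/598/4709207 + 1142105/(√1173098 - 1*(-399347/2)) = -1/598*1/4709207 + 1142105/(√1173098 + 399347/2) = -1/2816105786 + 1142105/(399347/2 + √1173098)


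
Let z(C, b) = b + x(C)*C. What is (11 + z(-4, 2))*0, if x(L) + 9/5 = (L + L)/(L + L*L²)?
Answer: 0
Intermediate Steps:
x(L) = -9/5 + 2*L/(L + L³) (x(L) = -9/5 + (L + L)/(L + L*L²) = -9/5 + (2*L)/(L + L³) = -9/5 + 2*L/(L + L³))
z(C, b) = b + C*(1 - 9*C²)/(5*(1 + C²)) (z(C, b) = b + ((1 - 9*C²)/(5*(1 + C²)))*C = b + C*(1 - 9*C²)/(5*(1 + C²)))
(11 + z(-4, 2))*0 = (11 + (2*(1 + (-4)²) - ⅕*(-4)*(-1 + 9*(-4)²))/(1 + (-4)²))*0 = (11 + (2*(1 + 16) - ⅕*(-4)*(-1 + 9*16))/(1 + 16))*0 = (11 + (2*17 - ⅕*(-4)*(-1 + 144))/17)*0 = (11 + (34 - ⅕*(-4)*143)/17)*0 = (11 + (34 + 572/5)/17)*0 = (11 + (1/17)*(742/5))*0 = (11 + 742/85)*0 = (1677/85)*0 = 0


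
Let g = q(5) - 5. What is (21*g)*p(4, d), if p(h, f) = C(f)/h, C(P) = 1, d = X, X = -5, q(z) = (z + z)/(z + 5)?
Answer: -21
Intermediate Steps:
q(z) = 2*z/(5 + z) (q(z) = (2*z)/(5 + z) = 2*z/(5 + z))
d = -5
p(h, f) = 1/h
g = -4 (g = 2*5/(5 + 5) - 5 = 2*5/10 - 5 = 2*5*(⅒) - 5 = 1 - 5 = -4)
(21*g)*p(4, d) = (21*(-4))/4 = -84*¼ = -21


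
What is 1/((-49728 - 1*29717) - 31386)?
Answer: -1/110831 ≈ -9.0227e-6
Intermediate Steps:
1/((-49728 - 1*29717) - 31386) = 1/((-49728 - 29717) - 31386) = 1/(-79445 - 31386) = 1/(-110831) = -1/110831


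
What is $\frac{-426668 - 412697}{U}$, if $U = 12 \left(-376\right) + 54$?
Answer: $\frac{839365}{4458} \approx 188.28$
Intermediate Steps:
$U = -4458$ ($U = -4512 + 54 = -4458$)
$\frac{-426668 - 412697}{U} = \frac{-426668 - 412697}{-4458} = \left(-426668 - 412697\right) \left(- \frac{1}{4458}\right) = \left(-839365\right) \left(- \frac{1}{4458}\right) = \frac{839365}{4458}$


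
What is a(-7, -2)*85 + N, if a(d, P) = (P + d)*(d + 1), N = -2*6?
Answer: 4578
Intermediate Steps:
N = -12
a(d, P) = (1 + d)*(P + d) (a(d, P) = (P + d)*(1 + d) = (1 + d)*(P + d))
a(-7, -2)*85 + N = (-2 - 7 + (-7)² - 2*(-7))*85 - 12 = (-2 - 7 + 49 + 14)*85 - 12 = 54*85 - 12 = 4590 - 12 = 4578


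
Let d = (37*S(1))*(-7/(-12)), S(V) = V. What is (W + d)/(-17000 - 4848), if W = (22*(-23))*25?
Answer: 151541/262176 ≈ 0.57801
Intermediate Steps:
W = -12650 (W = -506*25 = -12650)
d = 259/12 (d = (37*1)*(-7/(-12)) = 37*(-7*(-1/12)) = 37*(7/12) = 259/12 ≈ 21.583)
(W + d)/(-17000 - 4848) = (-12650 + 259/12)/(-17000 - 4848) = -151541/12/(-21848) = -151541/12*(-1/21848) = 151541/262176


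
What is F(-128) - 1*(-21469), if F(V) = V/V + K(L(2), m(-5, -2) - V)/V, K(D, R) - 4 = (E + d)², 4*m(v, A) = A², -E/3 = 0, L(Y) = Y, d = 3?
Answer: 2748147/128 ≈ 21470.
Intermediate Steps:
E = 0 (E = -3*0 = 0)
m(v, A) = A²/4
K(D, R) = 13 (K(D, R) = 4 + (0 + 3)² = 4 + 3² = 4 + 9 = 13)
F(V) = 1 + 13/V (F(V) = V/V + 13/V = 1 + 13/V)
F(-128) - 1*(-21469) = (13 - 128)/(-128) - 1*(-21469) = -1/128*(-115) + 21469 = 115/128 + 21469 = 2748147/128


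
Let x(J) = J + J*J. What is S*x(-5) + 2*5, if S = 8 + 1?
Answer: 190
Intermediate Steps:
S = 9
x(J) = J + J²
S*x(-5) + 2*5 = 9*(-5*(1 - 5)) + 2*5 = 9*(-5*(-4)) + 10 = 9*20 + 10 = 180 + 10 = 190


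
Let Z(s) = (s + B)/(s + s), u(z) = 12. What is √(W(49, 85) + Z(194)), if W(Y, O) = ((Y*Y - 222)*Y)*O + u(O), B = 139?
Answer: √341567319193/194 ≈ 3012.6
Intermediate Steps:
W(Y, O) = 12 + O*Y*(-222 + Y²) (W(Y, O) = ((Y*Y - 222)*Y)*O + 12 = ((Y² - 222)*Y)*O + 12 = ((-222 + Y²)*Y)*O + 12 = (Y*(-222 + Y²))*O + 12 = O*Y*(-222 + Y²) + 12 = 12 + O*Y*(-222 + Y²))
Z(s) = (139 + s)/(2*s) (Z(s) = (s + 139)/(s + s) = (139 + s)/((2*s)) = (139 + s)*(1/(2*s)) = (139 + s)/(2*s))
√(W(49, 85) + Z(194)) = √((12 + 85*49³ - 222*85*49) + (½)*(139 + 194)/194) = √((12 + 85*117649 - 924630) + (½)*(1/194)*333) = √((12 + 10000165 - 924630) + 333/388) = √(9075547 + 333/388) = √(3521312569/388) = √341567319193/194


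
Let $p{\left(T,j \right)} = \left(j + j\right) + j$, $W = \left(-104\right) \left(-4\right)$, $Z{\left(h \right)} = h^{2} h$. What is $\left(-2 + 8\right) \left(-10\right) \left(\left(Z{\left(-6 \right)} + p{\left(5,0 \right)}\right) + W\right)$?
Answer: $-12000$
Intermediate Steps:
$Z{\left(h \right)} = h^{3}$
$W = 416$
$p{\left(T,j \right)} = 3 j$ ($p{\left(T,j \right)} = 2 j + j = 3 j$)
$\left(-2 + 8\right) \left(-10\right) \left(\left(Z{\left(-6 \right)} + p{\left(5,0 \right)}\right) + W\right) = \left(-2 + 8\right) \left(-10\right) \left(\left(\left(-6\right)^{3} + 3 \cdot 0\right) + 416\right) = 6 \left(-10\right) \left(\left(-216 + 0\right) + 416\right) = - 60 \left(-216 + 416\right) = \left(-60\right) 200 = -12000$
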